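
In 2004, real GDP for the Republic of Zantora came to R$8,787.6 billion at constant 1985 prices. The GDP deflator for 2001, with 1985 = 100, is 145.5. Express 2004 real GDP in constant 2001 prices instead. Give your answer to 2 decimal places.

Real GDP in 2001 prices = Real GDP in 1985 prices × (P_2001/P_1985) = 8787.6 × 1.455 = 12785.96.

R$12,785.96 billion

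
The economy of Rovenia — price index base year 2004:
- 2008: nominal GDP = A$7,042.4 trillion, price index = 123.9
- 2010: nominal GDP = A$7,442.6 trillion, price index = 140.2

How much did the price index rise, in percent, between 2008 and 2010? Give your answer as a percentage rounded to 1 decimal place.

Price-level change = 140.2 / 123.9 − 1 = 0.1316.

13.2%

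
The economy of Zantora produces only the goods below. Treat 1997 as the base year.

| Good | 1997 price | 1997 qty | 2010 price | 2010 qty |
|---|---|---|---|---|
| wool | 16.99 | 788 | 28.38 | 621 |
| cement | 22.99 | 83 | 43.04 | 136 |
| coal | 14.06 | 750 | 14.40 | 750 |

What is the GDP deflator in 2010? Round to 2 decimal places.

Nominal GDP 2010 = 28.38·621 + 43.04·136 + 14.40·750 = 34277.42.
Real GDP 2010 (at 1997 prices) = 16.99·621 + 22.99·136 + 14.06·750 = 24222.43.
Deflator = Nominal/Real × 100 = 34277.42/24222.43 × 100 = 141.511.

141.51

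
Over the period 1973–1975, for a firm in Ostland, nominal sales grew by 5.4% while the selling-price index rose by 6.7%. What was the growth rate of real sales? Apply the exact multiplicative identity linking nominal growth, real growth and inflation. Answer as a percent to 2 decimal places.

(1 + g_nom) = (1 + g_real)(1 + π), so g_real = 1.0540 / 1.0670 − 1 = -0.01218.

-1.22%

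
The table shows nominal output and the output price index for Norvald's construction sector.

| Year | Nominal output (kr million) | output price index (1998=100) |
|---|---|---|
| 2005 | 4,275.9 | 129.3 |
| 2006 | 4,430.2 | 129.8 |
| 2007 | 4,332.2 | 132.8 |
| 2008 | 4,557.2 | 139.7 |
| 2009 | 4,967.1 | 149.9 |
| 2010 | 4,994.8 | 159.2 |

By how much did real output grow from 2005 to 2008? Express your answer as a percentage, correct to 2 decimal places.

-1.36%

Real output 2005 = 4275.9/1.293 = 3306.96.
Real output 2008 = 4557.2/1.397 = 3262.13.
Change = 3262.13/3306.96 − 1 = -0.0136.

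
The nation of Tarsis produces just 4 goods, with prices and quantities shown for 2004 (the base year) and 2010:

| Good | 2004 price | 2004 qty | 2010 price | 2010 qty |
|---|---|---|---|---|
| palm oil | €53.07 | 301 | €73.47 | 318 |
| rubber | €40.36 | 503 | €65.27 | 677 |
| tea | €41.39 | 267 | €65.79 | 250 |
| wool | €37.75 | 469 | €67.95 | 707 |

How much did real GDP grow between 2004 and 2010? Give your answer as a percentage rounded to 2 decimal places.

Real GDP 2004 = Nominal GDP 2004 = 53.07·301 + 40.36·503 + 41.39·267 + 37.75·469 = 65031.03.
Real GDP 2010 (at 2004 prices) = 53.07·318 + 40.36·677 + 41.39·250 + 37.75·707 = 81236.73.
Real growth = 81236.73/65031.03 − 1 = 0.2492.

24.92%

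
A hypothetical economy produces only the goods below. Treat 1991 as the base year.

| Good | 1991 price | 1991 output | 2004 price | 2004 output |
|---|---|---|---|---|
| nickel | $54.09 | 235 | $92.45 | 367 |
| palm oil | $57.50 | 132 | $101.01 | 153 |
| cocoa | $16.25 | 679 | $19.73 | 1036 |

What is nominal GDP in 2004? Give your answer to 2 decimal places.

$69823.96

Nominal GDP 2004 = Σ (p_2004 × q_2004) = 92.45·367 + 101.01·153 + 19.73·1036 = 69823.96.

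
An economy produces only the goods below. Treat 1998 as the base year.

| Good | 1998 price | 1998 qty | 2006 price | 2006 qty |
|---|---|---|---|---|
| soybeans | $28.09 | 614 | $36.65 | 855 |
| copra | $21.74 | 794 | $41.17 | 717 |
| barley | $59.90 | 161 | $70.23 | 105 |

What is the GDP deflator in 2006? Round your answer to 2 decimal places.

148.67

Nominal GDP 2006 = 36.65·855 + 41.17·717 + 70.23·105 = 68228.79.
Real GDP 2006 (at 1998 prices) = 28.09·855 + 21.74·717 + 59.90·105 = 45894.03.
Deflator = Nominal/Real × 100 = 68228.79/45894.03 × 100 = 148.666.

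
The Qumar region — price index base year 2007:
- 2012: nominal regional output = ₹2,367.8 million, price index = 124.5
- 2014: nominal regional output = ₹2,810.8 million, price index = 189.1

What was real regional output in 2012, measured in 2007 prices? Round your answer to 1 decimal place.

Real regional output = Nominal / (price index/100) = 2367.8 / 1.245 = 1901.85.

₹1,901.8 million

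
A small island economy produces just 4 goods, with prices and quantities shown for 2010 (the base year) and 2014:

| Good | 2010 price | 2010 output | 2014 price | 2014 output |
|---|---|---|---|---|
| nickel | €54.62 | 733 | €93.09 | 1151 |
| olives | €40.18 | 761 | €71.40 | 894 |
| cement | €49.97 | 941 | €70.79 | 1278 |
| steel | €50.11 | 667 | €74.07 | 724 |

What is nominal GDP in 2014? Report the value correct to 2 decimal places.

€315074.49

Nominal GDP 2014 = Σ (p_2014 × q_2014) = 93.09·1151 + 71.40·894 + 70.79·1278 + 74.07·724 = 315074.49.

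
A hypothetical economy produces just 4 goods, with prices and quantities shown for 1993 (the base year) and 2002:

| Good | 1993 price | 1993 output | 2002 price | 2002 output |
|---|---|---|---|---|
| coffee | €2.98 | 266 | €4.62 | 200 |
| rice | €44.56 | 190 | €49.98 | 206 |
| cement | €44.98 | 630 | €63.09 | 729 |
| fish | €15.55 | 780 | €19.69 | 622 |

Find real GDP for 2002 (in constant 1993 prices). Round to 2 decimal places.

€52237.88

Real GDP 2002 = Σ (p_1993 × q_2002) = 2.98·200 + 44.56·206 + 44.98·729 + 15.55·622 = 52237.88.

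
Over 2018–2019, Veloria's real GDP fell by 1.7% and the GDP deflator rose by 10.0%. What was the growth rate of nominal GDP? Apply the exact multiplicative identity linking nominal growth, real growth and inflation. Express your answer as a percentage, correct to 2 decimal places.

8.13%

(1 + g_nom) = (1 + g_real)(1 + π) = 0.9830 × 1.1000 = 1.08130.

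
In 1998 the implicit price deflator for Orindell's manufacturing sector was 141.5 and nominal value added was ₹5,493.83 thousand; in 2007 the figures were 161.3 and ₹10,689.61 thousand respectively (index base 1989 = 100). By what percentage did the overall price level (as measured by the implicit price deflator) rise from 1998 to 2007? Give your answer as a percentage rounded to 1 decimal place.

14.0%

Price-level change = 161.3 / 141.5 − 1 = 0.1399.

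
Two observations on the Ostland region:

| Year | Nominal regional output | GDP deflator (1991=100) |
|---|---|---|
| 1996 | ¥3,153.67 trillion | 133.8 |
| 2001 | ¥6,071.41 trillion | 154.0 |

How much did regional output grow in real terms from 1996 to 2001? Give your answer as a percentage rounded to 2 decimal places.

Deflate each year: 1996 → 3153.67/1.338 = 2357.00; 2001 → 6071.41/1.540 = 3942.47.
So real regional output changed by 3942.47/2357.00 − 1 = 0.6727, i.e. 67.27%.

67.27%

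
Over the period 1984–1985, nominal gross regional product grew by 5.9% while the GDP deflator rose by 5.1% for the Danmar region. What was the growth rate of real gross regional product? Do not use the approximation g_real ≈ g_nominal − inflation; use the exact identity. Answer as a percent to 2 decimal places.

0.76%

(1 + g_nom) = (1 + g_real)(1 + π), so g_real = 1.0590 / 1.0510 − 1 = 0.00761.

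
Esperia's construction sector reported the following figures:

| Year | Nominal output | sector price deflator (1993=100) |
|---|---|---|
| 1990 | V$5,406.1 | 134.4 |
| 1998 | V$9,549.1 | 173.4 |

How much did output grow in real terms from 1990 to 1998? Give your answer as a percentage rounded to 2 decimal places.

36.91%

Real output 1990 = 5406.1 / 1.344 = 4022.40.
Real output 1998 = 9549.1 / 1.734 = 5506.98.
Real growth = 5506.98 / 4022.40 − 1 = 0.3691.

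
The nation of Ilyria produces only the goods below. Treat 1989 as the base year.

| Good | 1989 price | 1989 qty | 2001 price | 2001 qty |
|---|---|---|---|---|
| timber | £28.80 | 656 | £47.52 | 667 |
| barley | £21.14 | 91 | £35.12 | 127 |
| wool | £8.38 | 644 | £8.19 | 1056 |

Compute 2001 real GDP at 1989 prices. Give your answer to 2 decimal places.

Real GDP 2001 = Σ (p_1989 × q_2001) = 28.80·667 + 21.14·127 + 8.38·1056 = 30743.66.

£30743.66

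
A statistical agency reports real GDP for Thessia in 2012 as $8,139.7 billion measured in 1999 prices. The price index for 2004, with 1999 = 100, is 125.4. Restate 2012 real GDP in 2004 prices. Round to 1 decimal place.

Real GDP in 2004 prices = Real GDP in 1999 prices × (P_2004/P_1999) = 8139.7 × 1.254 = 10207.18.

$10,207.2 billion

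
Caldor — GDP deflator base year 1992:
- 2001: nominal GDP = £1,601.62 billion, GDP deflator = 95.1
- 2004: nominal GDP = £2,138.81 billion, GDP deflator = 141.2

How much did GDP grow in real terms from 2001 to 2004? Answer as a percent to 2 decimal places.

-10.06%

Real GDP 2001 = 1601.62 / 0.951 = 1684.14.
Real GDP 2004 = 2138.81 / 1.412 = 1514.74.
Real growth = 1514.74 / 1684.14 − 1 = -0.1006.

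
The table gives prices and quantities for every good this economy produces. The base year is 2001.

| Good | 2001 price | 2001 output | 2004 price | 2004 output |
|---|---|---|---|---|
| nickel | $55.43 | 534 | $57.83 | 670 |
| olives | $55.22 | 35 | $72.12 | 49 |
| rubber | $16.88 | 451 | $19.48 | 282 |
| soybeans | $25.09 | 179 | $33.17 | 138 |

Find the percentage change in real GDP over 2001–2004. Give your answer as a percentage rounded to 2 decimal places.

Real GDP 2001 = Nominal GDP 2001 = 55.43·534 + 55.22·35 + 16.88·451 + 25.09·179 = 43636.31.
Real GDP 2004 (at 2001 prices) = 55.43·670 + 55.22·49 + 16.88·282 + 25.09·138 = 48066.46.
Real growth = 48066.46/43636.31 − 1 = 0.1015.

10.15%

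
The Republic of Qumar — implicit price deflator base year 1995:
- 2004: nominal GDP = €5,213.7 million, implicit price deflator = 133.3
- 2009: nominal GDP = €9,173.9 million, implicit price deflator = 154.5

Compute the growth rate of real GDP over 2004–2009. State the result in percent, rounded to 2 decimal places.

Real GDP 2004 = 5213.7 / 1.333 = 3911.25.
Real GDP 2009 = 9173.9 / 1.545 = 5937.80.
Real growth = 5937.80 / 3911.25 − 1 = 0.5181.

51.81%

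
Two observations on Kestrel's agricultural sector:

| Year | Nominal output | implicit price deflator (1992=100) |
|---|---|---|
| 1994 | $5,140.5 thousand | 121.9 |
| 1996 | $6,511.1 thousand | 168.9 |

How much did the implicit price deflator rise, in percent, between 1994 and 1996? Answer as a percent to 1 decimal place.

Price-level change = 168.9 / 121.9 − 1 = 0.3856.

38.6%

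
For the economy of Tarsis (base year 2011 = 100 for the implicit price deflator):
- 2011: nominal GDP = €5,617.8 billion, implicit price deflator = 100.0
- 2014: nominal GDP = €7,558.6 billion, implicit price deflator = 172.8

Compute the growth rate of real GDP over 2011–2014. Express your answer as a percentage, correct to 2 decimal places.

-22.14%

Deflate each year: 2011 → 5617.8/1.000 = 5617.80; 2014 → 7558.6/1.728 = 4374.19.
So real GDP changed by 4374.19/5617.80 − 1 = -0.2214, i.e. -22.14%.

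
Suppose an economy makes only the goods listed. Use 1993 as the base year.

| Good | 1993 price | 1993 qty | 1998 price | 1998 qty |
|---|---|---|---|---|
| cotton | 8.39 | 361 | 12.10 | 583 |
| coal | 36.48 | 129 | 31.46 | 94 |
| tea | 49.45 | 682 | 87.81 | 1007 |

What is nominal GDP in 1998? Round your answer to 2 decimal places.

98436.21

Nominal GDP 1998 = Σ (p_1998 × q_1998) = 12.10·583 + 31.46·94 + 87.81·1007 = 98436.21.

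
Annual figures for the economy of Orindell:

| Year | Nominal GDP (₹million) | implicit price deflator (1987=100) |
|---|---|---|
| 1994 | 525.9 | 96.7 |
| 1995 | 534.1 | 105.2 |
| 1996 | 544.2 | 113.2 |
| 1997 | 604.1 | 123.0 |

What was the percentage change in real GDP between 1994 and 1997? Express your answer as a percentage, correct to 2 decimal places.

-9.69%

Real GDP 1994 = 525.9/0.967 = 543.85.
Real GDP 1997 = 604.1/1.230 = 491.14.
Change = 491.14/543.85 − 1 = -0.0969.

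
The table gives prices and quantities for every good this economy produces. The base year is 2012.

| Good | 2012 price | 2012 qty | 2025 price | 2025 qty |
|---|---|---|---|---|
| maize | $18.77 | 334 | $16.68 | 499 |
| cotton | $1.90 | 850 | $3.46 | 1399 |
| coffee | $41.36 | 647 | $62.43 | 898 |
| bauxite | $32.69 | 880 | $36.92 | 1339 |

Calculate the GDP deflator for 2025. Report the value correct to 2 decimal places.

127.68

Nominal GDP 2025 = 16.68·499 + 3.46·1399 + 62.43·898 + 36.92·1339 = 118661.88.
Real GDP 2025 (at 2012 prices) = 18.77·499 + 1.90·1399 + 41.36·898 + 32.69·1339 = 92937.52.
Deflator = Nominal/Real × 100 = 118661.88/92937.52 × 100 = 127.679.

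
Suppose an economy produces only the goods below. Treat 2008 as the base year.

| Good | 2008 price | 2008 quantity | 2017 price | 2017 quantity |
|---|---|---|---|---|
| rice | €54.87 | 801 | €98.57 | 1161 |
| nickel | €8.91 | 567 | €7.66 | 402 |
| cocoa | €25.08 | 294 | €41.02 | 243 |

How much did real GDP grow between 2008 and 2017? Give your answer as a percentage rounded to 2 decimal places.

30.16%

Real GDP 2008 = Nominal GDP 2008 = 54.87·801 + 8.91·567 + 25.08·294 = 56376.36.
Real GDP 2017 (at 2008 prices) = 54.87·1161 + 8.91·402 + 25.08·243 = 73380.33.
Real growth = 73380.33/56376.36 − 1 = 0.3016.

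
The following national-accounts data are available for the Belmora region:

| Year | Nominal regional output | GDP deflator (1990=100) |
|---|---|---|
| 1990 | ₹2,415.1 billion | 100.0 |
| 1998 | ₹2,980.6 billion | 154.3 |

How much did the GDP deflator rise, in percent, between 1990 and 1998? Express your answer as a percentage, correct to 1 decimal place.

Price-level change = 154.3 / 100.0 − 1 = 0.5430.

54.3%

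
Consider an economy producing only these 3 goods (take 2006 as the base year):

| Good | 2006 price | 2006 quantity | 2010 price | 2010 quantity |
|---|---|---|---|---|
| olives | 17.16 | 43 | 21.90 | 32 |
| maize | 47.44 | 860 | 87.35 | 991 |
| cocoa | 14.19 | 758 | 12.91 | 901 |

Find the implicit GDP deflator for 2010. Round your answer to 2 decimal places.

163.88

Nominal GDP 2010 = 21.90·32 + 87.35·991 + 12.91·901 = 98896.56.
Real GDP 2010 (at 2006 prices) = 17.16·32 + 47.44·991 + 14.19·901 = 60347.35.
Deflator = Nominal/Real × 100 = 98896.56/60347.35 × 100 = 163.879.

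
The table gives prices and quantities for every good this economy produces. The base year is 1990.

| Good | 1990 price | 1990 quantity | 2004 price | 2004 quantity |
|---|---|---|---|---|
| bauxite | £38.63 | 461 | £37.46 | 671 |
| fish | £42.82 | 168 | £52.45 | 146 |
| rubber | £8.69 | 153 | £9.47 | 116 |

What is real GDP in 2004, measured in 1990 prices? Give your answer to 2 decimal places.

£33180.49

Real GDP 2004 = Σ (p_1990 × q_2004) = 38.63·671 + 42.82·146 + 8.69·116 = 33180.49.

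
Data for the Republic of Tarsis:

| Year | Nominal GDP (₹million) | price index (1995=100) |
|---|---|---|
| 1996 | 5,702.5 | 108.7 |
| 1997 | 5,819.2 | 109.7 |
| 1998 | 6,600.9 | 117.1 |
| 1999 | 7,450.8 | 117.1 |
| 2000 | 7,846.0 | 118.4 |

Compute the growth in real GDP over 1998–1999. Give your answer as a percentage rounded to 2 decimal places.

12.88%

Real GDP 1998 = 6600.9/1.171 = 5636.98.
Real GDP 1999 = 7450.8/1.171 = 6362.77.
Change = 6362.77/5636.98 − 1 = 0.1288.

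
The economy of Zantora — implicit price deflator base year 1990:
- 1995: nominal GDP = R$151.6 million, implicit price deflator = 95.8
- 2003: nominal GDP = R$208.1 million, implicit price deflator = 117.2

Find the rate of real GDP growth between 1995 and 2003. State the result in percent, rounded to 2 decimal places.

Deflate each year: 1995 → 151.6/0.958 = 158.25; 2003 → 208.1/1.172 = 177.56.
So real GDP changed by 177.56/158.25 − 1 = 0.1220, i.e. 12.20%.

12.20%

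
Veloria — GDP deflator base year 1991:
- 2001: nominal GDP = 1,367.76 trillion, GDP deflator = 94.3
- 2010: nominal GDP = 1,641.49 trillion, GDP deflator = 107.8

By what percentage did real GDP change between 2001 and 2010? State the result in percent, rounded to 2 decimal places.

4.98%

Deflate each year: 2001 → 1367.76/0.943 = 1450.43; 2010 → 1641.49/1.078 = 1522.72.
So real GDP changed by 1522.72/1450.43 − 1 = 0.0498, i.e. 4.98%.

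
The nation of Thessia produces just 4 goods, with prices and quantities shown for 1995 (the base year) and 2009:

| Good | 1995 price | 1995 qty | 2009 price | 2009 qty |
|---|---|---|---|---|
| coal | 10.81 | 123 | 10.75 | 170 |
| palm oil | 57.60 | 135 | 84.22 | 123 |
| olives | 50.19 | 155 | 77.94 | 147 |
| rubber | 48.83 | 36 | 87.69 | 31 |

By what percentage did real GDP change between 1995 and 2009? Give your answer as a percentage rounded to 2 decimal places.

-4.45%

Real GDP 1995 = Nominal GDP 1995 = 10.81·123 + 57.60·135 + 50.19·155 + 48.83·36 = 18642.96.
Real GDP 2009 (at 1995 prices) = 10.81·170 + 57.60·123 + 50.19·147 + 48.83·31 = 17814.16.
Real growth = 17814.16/18642.96 − 1 = -0.0445.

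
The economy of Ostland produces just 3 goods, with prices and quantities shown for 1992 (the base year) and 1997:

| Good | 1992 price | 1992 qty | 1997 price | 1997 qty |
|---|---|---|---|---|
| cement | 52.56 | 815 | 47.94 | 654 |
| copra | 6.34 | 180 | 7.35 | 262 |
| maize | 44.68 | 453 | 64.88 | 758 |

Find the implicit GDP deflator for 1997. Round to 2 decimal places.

Nominal GDP 1997 = 47.94·654 + 7.35·262 + 64.88·758 = 82457.50.
Real GDP 1997 (at 1992 prices) = 52.56·654 + 6.34·262 + 44.68·758 = 69902.76.
Deflator = Nominal/Real × 100 = 82457.50/69902.76 × 100 = 117.960.

117.96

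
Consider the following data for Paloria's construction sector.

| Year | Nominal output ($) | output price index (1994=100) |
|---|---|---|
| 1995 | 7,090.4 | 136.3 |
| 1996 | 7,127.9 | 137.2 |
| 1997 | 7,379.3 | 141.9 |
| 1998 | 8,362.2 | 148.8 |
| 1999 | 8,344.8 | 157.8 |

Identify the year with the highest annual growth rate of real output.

1996: real = 7127.9/1.372 = 5195.26; growth vs 1995 (5202.05) = -0.13%.
1997: real = 7379.3/1.419 = 5200.35; growth vs 1996 (5195.26) = 0.10%.
1998: real = 8362.2/1.488 = 5619.76; growth vs 1997 (5200.35) = 8.07%.
1999: real = 8344.8/1.578 = 5288.21; growth vs 1998 (5619.76) = -5.90%.

1998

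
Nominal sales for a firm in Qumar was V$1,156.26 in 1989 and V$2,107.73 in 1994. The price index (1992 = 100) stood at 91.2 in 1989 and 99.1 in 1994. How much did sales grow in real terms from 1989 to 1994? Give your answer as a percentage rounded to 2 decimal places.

67.76%

Deflate each year: 1989 → 1156.26/0.912 = 1267.83; 1994 → 2107.73/0.991 = 2126.87.
So real sales changed by 2126.87/1267.83 − 1 = 0.6776, i.e. 67.76%.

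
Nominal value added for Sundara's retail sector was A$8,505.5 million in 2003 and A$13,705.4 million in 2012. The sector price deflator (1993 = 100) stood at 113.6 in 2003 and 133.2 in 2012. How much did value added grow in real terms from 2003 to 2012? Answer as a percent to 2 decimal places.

37.43%

Deflate each year: 2003 → 8505.5/1.136 = 7487.24; 2012 → 13705.4/1.332 = 10289.34.
So real value added changed by 10289.34/7487.24 − 1 = 0.3743, i.e. 37.43%.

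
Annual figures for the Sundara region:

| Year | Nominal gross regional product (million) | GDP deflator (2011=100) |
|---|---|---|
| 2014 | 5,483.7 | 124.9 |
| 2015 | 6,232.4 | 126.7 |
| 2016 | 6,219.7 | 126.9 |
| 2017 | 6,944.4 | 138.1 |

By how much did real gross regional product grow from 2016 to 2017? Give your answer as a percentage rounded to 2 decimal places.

2.60%

Real gross regional product 2016 = 6219.7/1.269 = 4901.26.
Real gross regional product 2017 = 6944.4/1.381 = 5028.53.
Change = 5028.53/4901.26 − 1 = 0.0260.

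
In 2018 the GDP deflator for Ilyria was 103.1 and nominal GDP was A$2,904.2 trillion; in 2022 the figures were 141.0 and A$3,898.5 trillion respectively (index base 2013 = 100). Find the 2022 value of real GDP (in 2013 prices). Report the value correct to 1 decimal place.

Real GDP = Nominal / (GDP deflator/100) = 3898.5 / 1.410 = 2764.89.

A$2,764.9 trillion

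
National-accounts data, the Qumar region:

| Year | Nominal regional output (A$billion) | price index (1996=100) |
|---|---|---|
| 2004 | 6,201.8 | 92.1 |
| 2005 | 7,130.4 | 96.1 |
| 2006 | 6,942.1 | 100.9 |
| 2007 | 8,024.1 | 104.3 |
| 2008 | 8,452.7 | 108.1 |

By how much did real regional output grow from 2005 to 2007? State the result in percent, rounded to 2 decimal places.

Real regional output 2005 = 7130.4/0.961 = 7419.77.
Real regional output 2007 = 8024.1/1.043 = 7693.29.
Change = 7693.29/7419.77 − 1 = 0.0369.

3.69%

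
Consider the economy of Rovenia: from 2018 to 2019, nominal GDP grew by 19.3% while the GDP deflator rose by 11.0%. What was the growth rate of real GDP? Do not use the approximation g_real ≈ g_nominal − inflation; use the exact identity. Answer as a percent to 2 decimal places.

(1 + g_nom) = (1 + g_real)(1 + π), so g_real = 1.1930 / 1.1100 − 1 = 0.07477.

7.48%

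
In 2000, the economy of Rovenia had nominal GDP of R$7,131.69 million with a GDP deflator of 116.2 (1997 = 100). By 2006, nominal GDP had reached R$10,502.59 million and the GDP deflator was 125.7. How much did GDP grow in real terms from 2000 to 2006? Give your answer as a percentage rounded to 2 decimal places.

36.14%

Real GDP 2000 = 7131.69 / 1.162 = 6137.43.
Real GDP 2006 = 10502.59 / 1.257 = 8355.28.
Real growth = 8355.28 / 6137.43 − 1 = 0.3614.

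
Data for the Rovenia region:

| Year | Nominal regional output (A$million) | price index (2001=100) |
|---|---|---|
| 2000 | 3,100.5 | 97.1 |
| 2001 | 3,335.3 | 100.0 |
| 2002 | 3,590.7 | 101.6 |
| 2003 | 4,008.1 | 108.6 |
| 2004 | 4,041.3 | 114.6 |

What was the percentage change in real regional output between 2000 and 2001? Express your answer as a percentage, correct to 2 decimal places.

4.45%

Real regional output 2000 = 3100.5/0.971 = 3193.10.
Real regional output 2001 = 3335.3/1.000 = 3335.30.
Change = 3335.30/3193.10 − 1 = 0.0445.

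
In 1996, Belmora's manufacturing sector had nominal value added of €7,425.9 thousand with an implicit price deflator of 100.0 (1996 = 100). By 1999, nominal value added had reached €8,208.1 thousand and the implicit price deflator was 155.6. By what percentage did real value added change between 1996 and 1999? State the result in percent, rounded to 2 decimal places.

-28.96%

Real value added 1996 = 7425.9 / 1.000 = 7425.90.
Real value added 1999 = 8208.1 / 1.556 = 5275.13.
Real growth = 5275.13 / 7425.90 − 1 = -0.2896.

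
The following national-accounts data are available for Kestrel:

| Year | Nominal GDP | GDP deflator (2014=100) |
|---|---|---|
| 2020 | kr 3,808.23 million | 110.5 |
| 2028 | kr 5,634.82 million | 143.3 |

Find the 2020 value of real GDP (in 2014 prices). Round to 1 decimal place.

kr 3,446.4 million

Real GDP = Nominal / (GDP deflator/100) = 3808.23 / 1.105 = 3446.36.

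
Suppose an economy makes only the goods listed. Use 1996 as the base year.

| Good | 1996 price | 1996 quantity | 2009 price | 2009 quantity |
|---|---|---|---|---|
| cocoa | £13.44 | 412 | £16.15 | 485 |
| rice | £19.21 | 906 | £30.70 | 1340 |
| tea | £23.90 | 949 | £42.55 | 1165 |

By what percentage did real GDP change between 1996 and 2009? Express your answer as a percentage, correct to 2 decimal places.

31.74%

Real GDP 1996 = Nominal GDP 1996 = 13.44·412 + 19.21·906 + 23.90·949 = 45622.64.
Real GDP 2009 (at 1996 prices) = 13.44·485 + 19.21·1340 + 23.90·1165 = 60103.30.
Real growth = 60103.30/45622.64 − 1 = 0.3174.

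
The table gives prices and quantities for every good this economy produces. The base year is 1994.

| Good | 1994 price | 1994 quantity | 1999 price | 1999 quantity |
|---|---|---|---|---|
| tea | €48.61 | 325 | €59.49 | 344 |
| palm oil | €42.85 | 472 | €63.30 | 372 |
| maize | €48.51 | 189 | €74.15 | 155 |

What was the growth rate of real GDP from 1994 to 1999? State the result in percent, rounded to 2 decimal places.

-11.09%

Real GDP 1994 = Nominal GDP 1994 = 48.61·325 + 42.85·472 + 48.51·189 = 45191.84.
Real GDP 1999 (at 1994 prices) = 48.61·344 + 42.85·372 + 48.51·155 = 40181.09.
Real growth = 40181.09/45191.84 − 1 = -0.1109.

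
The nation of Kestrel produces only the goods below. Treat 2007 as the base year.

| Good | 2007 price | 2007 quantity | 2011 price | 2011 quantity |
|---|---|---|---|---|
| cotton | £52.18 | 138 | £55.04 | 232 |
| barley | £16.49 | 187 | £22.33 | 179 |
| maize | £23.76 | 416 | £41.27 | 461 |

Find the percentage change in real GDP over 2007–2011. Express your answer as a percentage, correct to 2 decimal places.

28.97%

Real GDP 2007 = Nominal GDP 2007 = 52.18·138 + 16.49·187 + 23.76·416 = 20168.63.
Real GDP 2011 (at 2007 prices) = 52.18·232 + 16.49·179 + 23.76·461 = 26010.83.
Real growth = 26010.83/20168.63 − 1 = 0.2897.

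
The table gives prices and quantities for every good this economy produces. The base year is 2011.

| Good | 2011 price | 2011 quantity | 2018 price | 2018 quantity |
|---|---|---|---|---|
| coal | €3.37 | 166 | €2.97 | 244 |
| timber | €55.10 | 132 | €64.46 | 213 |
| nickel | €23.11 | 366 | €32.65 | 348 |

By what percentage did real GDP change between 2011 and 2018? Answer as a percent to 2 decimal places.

26.46%

Real GDP 2011 = Nominal GDP 2011 = 3.37·166 + 55.10·132 + 23.11·366 = 16290.88.
Real GDP 2018 (at 2011 prices) = 3.37·244 + 55.10·213 + 23.11·348 = 20600.86.
Real growth = 20600.86/16290.88 − 1 = 0.2646.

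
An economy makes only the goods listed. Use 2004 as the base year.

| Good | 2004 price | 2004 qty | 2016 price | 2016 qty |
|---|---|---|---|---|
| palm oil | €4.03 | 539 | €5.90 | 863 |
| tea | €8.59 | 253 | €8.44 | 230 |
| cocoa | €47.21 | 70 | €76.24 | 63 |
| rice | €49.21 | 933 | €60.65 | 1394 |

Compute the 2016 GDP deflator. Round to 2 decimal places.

Nominal GDP 2016 = 5.90·863 + 8.44·230 + 76.24·63 + 60.65·1394 = 96382.12.
Real GDP 2016 (at 2004 prices) = 4.03·863 + 8.59·230 + 47.21·63 + 49.21·1394 = 77026.56.
Deflator = Nominal/Real × 100 = 96382.12/77026.56 × 100 = 125.128.

125.13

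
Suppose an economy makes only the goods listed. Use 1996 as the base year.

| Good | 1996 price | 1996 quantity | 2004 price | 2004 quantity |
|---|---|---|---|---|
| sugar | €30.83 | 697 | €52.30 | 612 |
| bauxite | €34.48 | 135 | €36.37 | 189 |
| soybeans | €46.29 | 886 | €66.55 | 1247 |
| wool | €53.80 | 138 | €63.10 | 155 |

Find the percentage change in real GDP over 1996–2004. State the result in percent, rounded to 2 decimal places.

Real GDP 1996 = Nominal GDP 1996 = 30.83·697 + 34.48·135 + 46.29·886 + 53.80·138 = 74580.65.
Real GDP 2004 (at 1996 prices) = 30.83·612 + 34.48·189 + 46.29·1247 + 53.80·155 = 91447.31.
Real growth = 91447.31/74580.65 − 1 = 0.2262.

22.62%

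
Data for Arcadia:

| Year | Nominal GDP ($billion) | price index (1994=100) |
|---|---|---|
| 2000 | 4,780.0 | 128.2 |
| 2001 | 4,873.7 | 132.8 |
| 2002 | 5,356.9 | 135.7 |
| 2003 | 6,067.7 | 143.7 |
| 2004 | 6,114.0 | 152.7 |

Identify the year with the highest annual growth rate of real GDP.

2002

2001: real = 4873.7/1.328 = 3669.95; growth vs 2000 (3728.55) = -1.57%.
2002: real = 5356.9/1.357 = 3947.61; growth vs 2001 (3669.95) = 7.57%.
2003: real = 6067.7/1.437 = 4222.48; growth vs 2002 (3947.61) = 6.96%.
2004: real = 6114.0/1.527 = 4003.93; growth vs 2003 (4222.48) = -5.18%.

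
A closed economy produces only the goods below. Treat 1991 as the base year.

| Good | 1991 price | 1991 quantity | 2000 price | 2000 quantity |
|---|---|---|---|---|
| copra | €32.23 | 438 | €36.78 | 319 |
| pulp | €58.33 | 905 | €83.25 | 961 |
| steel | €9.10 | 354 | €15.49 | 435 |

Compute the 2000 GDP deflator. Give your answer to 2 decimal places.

Nominal GDP 2000 = 36.78·319 + 83.25·961 + 15.49·435 = 98474.22.
Real GDP 2000 (at 1991 prices) = 32.23·319 + 58.33·961 + 9.10·435 = 70295.00.
Deflator = Nominal/Real × 100 = 98474.22/70295.00 × 100 = 140.087.

140.09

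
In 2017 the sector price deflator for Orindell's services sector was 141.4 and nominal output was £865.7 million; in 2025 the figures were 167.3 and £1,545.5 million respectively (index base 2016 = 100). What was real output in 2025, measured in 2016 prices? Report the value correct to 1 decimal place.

Real output = Nominal / (sector price deflator/100) = 1545.5 / 1.673 = 923.79.

£923.8 million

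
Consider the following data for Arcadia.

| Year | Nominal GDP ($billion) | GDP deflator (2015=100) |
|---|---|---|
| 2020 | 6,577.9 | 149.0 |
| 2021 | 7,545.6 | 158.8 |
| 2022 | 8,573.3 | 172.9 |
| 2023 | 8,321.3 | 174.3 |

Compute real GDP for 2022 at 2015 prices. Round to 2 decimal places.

Real GDP 2022 = 8573.3 / 1.729 = 4958.53.

$4,958.53 billion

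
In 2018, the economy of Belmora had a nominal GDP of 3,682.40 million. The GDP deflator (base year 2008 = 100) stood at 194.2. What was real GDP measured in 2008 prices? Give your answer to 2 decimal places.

1,896.19 million

Real GDP = Nominal / (GDP deflator/100) = 3682.40 / 1.942 = 1896.19.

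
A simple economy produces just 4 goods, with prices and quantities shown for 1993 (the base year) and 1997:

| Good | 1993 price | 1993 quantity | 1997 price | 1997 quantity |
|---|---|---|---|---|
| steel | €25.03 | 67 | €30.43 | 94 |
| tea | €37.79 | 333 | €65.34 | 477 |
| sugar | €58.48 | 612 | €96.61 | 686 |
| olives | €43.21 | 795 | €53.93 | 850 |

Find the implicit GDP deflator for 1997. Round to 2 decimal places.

Nominal GDP 1997 = 30.43·94 + 65.34·477 + 96.61·686 + 53.93·850 = 146142.56.
Real GDP 1997 (at 1993 prices) = 25.03·94 + 37.79·477 + 58.48·686 + 43.21·850 = 97224.43.
Deflator = Nominal/Real × 100 = 146142.56/97224.43 × 100 = 150.315.

150.31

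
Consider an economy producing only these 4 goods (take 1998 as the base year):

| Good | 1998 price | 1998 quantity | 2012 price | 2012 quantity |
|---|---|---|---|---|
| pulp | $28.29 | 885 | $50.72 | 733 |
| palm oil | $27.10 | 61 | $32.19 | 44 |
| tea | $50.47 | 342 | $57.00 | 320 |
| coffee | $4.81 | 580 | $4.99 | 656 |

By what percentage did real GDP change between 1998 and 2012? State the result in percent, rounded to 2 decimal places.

-11.78%

Real GDP 1998 = Nominal GDP 1998 = 28.29·885 + 27.10·61 + 50.47·342 + 4.81·580 = 46740.29.
Real GDP 2012 (at 1998 prices) = 28.29·733 + 27.10·44 + 50.47·320 + 4.81·656 = 41234.73.
Real growth = 41234.73/46740.29 − 1 = -0.1178.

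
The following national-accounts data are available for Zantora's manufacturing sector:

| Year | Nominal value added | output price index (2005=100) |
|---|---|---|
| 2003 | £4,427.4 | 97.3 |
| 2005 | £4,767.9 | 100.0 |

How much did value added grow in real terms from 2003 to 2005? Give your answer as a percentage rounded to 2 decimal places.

4.78%

Real value added 2003 = 4427.4 / 0.973 = 4550.26.
Real value added 2005 = 4767.9 / 1.000 = 4767.90.
Real growth = 4767.90 / 4550.26 − 1 = 0.0478.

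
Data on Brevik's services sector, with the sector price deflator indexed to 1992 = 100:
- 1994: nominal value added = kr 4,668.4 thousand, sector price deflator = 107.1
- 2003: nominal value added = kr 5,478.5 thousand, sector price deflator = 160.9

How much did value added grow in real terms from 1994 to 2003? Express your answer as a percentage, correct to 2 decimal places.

Deflate each year: 1994 → 4668.4/1.071 = 4358.92; 2003 → 5478.5/1.609 = 3404.91.
So real value added changed by 3404.91/4358.92 − 1 = -0.2189, i.e. -21.89%.

-21.89%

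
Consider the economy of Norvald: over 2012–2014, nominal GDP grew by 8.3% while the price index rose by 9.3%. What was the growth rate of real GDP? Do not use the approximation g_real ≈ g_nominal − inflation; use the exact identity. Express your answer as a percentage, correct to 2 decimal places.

-0.91%

(1 + g_nom) = (1 + g_real)(1 + π), so g_real = 1.0830 / 1.0930 − 1 = -0.00915.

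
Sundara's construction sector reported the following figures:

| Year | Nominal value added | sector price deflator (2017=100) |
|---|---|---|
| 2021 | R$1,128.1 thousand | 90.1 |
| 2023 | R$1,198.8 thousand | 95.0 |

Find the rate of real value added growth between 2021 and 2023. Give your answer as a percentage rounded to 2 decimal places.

Deflate each year: 2021 → 1128.1/0.901 = 1252.05; 2023 → 1198.8/0.950 = 1261.89.
So real value added changed by 1261.89/1252.05 − 1 = 0.0079, i.e. 0.79%.

0.79%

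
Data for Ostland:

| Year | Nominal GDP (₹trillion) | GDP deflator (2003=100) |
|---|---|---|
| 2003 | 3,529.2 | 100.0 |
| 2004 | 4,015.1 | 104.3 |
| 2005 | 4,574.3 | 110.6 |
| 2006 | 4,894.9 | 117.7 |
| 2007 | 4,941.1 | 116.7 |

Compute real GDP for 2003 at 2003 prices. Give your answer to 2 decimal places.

Real GDP 2003 = 3529.2 / 1.000 = 3529.20.

₹3,529.20 trillion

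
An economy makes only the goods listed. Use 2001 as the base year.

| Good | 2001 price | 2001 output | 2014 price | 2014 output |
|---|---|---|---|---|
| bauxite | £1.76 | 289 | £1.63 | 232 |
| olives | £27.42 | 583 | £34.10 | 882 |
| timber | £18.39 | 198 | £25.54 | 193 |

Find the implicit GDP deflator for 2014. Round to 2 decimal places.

Nominal GDP 2014 = 1.63·232 + 34.10·882 + 25.54·193 = 35383.58.
Real GDP 2014 (at 2001 prices) = 1.76·232 + 27.42·882 + 18.39·193 = 28142.03.
Deflator = Nominal/Real × 100 = 35383.58/28142.03 × 100 = 125.732.

125.73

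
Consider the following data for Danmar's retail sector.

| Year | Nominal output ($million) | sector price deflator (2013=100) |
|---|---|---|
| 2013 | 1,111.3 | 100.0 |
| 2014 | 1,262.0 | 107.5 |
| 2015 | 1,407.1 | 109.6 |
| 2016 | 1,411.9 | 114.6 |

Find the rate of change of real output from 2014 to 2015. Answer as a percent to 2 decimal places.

Real output 2014 = 1262.0/1.075 = 1173.95.
Real output 2015 = 1407.1/1.096 = 1283.85.
Change = 1283.85/1173.95 − 1 = 0.0936.

9.36%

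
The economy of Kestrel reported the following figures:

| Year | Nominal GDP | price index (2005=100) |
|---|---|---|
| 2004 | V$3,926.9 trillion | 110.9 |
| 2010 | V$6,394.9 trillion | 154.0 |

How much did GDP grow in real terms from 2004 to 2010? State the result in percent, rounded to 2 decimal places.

Deflate each year: 2004 → 3926.9/1.109 = 3540.94; 2010 → 6394.9/1.540 = 4152.53.
So real GDP changed by 4152.53/3540.94 − 1 = 0.1727, i.e. 17.27%.

17.27%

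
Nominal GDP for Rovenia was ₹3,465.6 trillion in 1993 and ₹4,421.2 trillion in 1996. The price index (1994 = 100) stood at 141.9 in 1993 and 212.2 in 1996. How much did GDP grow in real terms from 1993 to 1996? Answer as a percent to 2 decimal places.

Deflate each year: 1993 → 3465.6/1.419 = 2442.28; 1996 → 4421.2/2.122 = 2083.51.
So real GDP changed by 2083.51/2442.28 − 1 = -0.1469, i.e. -14.69%.

-14.69%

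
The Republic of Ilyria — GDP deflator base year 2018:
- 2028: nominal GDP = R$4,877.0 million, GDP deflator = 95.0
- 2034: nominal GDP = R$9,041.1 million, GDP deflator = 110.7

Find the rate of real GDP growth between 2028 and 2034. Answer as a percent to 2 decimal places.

Real GDP 2028 = 4877.0 / 0.950 = 5133.68.
Real GDP 2034 = 9041.1 / 1.107 = 8167.21.
Real growth = 8167.21 / 5133.68 − 1 = 0.5909.

59.09%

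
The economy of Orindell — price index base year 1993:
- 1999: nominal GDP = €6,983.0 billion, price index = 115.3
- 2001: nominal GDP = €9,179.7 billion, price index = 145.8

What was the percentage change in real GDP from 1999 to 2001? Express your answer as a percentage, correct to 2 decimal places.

Deflate each year: 1999 → 6983.0/1.153 = 6056.37; 2001 → 9179.7/1.458 = 6296.09.
So real GDP changed by 6296.09/6056.37 − 1 = 0.0396, i.e. 3.96%.

3.96%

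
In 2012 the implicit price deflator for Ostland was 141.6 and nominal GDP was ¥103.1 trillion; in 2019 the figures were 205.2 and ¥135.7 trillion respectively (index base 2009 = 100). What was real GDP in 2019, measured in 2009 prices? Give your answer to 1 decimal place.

¥66.1 trillion

Real GDP = Nominal / (implicit price deflator/100) = 135.7 / 2.052 = 66.13.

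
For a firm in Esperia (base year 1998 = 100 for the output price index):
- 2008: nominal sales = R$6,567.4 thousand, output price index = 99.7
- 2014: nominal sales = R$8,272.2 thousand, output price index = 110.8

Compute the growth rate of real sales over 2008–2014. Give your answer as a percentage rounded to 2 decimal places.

13.34%

Real sales 2008 = 6567.4 / 0.997 = 6587.16.
Real sales 2014 = 8272.2 / 1.108 = 7465.88.
Real growth = 7465.88 / 6587.16 − 1 = 0.1334.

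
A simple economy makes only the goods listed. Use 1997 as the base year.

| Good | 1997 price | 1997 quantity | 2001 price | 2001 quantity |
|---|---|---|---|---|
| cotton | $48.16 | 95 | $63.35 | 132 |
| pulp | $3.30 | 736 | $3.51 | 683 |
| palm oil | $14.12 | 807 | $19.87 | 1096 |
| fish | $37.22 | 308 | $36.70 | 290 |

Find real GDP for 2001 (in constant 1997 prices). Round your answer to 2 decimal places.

Real GDP 2001 = Σ (p_1997 × q_2001) = 48.16·132 + 3.30·683 + 14.12·1096 + 37.22·290 = 34880.34.

$34880.34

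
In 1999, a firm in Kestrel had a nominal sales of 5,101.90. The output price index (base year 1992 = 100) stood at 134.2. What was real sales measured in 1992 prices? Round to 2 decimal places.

3,801.71

Real sales = Nominal / (output price index/100) = 5101.90 / 1.342 = 3801.71.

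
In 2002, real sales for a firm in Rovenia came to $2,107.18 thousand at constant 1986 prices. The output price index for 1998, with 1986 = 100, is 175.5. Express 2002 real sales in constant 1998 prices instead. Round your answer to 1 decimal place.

$3,698.1 thousand

Real sales in 1998 prices = Real sales in 1986 prices × (P_1998/P_1986) = 2107.18 × 1.755 = 3698.10.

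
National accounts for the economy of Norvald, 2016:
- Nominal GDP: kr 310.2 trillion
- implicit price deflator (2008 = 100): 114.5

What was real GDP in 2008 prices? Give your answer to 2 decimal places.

Real GDP = Nominal / (implicit price deflator/100) = 310.2 / 1.145 = 270.92.

kr 270.92 trillion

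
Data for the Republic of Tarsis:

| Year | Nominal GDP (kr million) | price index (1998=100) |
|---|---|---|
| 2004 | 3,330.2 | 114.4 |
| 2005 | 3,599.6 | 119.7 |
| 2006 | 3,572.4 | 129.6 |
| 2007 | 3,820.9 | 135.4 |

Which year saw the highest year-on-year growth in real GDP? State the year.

2005: real = 3599.6/1.197 = 3007.18; growth vs 2004 (2911.01) = 3.30%.
2006: real = 3572.4/1.296 = 2756.48; growth vs 2005 (3007.18) = -8.34%.
2007: real = 3820.9/1.354 = 2821.94; growth vs 2006 (2756.48) = 2.37%.

2005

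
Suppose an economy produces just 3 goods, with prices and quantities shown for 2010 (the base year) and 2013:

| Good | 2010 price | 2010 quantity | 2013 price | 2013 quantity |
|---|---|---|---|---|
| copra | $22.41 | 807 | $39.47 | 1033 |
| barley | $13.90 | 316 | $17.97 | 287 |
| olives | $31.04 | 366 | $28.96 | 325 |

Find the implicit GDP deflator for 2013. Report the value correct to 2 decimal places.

Nominal GDP 2013 = 39.47·1033 + 17.97·287 + 28.96·325 = 55341.90.
Real GDP 2013 (at 2010 prices) = 22.41·1033 + 13.90·287 + 31.04·325 = 37226.83.
Deflator = Nominal/Real × 100 = 55341.90/37226.83 × 100 = 148.661.

148.66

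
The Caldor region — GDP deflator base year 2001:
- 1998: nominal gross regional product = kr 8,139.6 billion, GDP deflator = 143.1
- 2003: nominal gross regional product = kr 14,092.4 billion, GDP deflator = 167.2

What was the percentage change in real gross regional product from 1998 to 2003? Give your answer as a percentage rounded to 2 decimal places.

48.18%

Real gross regional product 1998 = 8139.6 / 1.431 = 5688.05.
Real gross regional product 2003 = 14092.4 / 1.672 = 8428.47.
Real growth = 8428.47 / 5688.05 − 1 = 0.4818.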